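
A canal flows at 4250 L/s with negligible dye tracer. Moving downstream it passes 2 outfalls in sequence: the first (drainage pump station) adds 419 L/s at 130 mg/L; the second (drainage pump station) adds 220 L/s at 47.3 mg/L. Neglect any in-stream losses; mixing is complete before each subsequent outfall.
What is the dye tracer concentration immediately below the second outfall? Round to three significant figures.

13.3 mg/L

Below outfall 1: Q → 4669 L/s, C = (4250·0 + 419.0·130.0)/4669 = 11.67 mg/L.
Below outfall 2: Q → 4889 L/s, C = (4669·11.67 + 220.0·47.30)/4889 = 13.27 mg/L.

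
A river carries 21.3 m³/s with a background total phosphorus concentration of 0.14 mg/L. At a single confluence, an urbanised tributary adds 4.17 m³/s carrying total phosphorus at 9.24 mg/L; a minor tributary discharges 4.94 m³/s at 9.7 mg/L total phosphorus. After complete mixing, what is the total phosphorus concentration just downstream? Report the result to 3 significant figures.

Flow-weighted average: C = (21.30·0.1400 + 4.170·9.240 + 4.940·9.700) / 30.41 = 89.43/30.41 = 2.941 mg/L.

2.94 mg/L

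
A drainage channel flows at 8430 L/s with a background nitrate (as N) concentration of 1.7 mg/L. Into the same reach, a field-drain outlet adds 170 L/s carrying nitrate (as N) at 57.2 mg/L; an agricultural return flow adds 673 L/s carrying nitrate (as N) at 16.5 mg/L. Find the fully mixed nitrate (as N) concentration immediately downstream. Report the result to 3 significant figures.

Conservation of mass: C = (8430·1.700 + 170.0·57.20 + 673.0·16.50) / 9273 = 35160/9273 = 3.792 mg/L.

3.79 mg/L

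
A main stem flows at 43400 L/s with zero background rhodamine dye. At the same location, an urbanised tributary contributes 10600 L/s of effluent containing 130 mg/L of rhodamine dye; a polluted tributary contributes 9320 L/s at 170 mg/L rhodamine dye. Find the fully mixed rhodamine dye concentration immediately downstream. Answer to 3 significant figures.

46.8 mg/L

Conservation of mass: C = (43400·0 + 10600·130.0 + 9320·170.0) / 63320 = 2962000/63320 = 46.78 mg/L.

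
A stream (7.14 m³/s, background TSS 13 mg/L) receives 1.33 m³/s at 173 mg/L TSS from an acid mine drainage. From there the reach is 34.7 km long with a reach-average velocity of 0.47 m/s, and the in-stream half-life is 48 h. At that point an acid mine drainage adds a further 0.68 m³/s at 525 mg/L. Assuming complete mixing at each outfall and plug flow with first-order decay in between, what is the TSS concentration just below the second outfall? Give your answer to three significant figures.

After mixing, C = (7.140·13.00 + 1.330·173.0) / 8.470 = 322.9/8.470 = 38.12 mg/L; combined flow 8.470 m³/s.
Travel time t = 34.7·1000 / 0.47 = 73830 s = 20.51 h.
Half-life 48 h → k = ln 2 / 48 = 0.01444 h⁻¹ = 0.3466 d⁻¹.
First-order decay: C = 38.12·exp(−k·t) = 38.12·0.7437 = 28.35 mg/L.
At the second outfall, C = (8.470·28.35 + 0.6800·525.0) / (8.470 + 0.6800) = 65.26 mg/L.

65.3 mg/L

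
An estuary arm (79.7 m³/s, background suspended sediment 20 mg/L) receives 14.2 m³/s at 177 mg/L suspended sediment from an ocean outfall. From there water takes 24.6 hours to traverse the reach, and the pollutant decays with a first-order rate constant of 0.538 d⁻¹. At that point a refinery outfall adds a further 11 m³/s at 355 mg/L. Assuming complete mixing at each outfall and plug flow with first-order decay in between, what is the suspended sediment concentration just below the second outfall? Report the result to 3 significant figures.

Mass balance: C = (79.70·20.00 + 14.20·177.0) / 93.90 = 4107/93.90 = 43.74 mg/L; combined flow 93.90 m³/s.
Decay over the reach: 43.74·exp(−kt) = 43.74·0.5761 = 25.20 mg/L.
At the second outfall, C = (93.90·25.20 + 11.00·355.0) / (93.90 + 11.00) = 59.78 mg/L.

59.8 mg/L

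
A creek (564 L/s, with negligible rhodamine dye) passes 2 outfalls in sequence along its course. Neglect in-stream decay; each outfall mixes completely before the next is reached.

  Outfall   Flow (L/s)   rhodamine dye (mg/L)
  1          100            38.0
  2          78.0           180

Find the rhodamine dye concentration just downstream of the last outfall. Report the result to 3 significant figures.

24.0 mg/L

After outfall 1: Q = 564.0 + 100.0 = 664.0 L/s; C = (564.0·0 + 100.0·38.00)/664.0 = 5.723 mg/L.
After outfall 2: Q = 664.0 + 78.00 = 742.0 L/s; C = (664.0·5.723 + 78.00·180.0)/742.0 = 24.04 mg/L.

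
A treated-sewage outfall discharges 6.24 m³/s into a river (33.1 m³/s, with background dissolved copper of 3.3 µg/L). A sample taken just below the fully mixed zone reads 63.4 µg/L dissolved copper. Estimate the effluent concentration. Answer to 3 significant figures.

382 µg/L

Mass balance: 33.10·3.300 + 6.240·Cₑ = 39.34·63.40
→ Cₑ = (39.34·63.40 − 33.10·3.300) / 6.240 = 382.2 µg/L.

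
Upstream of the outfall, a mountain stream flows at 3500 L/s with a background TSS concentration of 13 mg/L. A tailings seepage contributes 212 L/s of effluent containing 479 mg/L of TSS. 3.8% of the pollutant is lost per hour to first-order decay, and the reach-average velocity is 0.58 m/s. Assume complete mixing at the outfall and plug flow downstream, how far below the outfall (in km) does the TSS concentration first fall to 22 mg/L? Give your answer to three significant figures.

31.7 km

Mixed concentration C = ΣQC/ΣQ = (3500·13.00 + 212.0·479.0) / 3712 = 147000/3712 = 39.61 mg/L.
3.8%/h lost → k = −ln(1 − 0.038) = 0.03874 h⁻¹.
Set 39.61·exp(−k·t) = 22 → t = ln(39.61/22)/k = 54650 s = 15.18 h.
Distance = v·t = 0.58·54650 = 31700 m = 31.70 km.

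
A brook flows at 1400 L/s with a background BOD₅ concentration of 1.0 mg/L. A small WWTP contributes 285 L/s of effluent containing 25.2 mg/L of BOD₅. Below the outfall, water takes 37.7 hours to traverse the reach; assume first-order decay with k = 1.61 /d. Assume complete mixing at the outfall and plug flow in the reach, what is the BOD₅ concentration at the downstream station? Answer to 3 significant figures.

0.406 mg/L

Mass balance: C = (1400·1.000 + 285.0·25.20) / 1685 = 8582/1685 = 5.093 mg/L.
First-order decay: C = 5.093·exp(−k·t) = 5.093·0.07974 = 0.4061 mg/L.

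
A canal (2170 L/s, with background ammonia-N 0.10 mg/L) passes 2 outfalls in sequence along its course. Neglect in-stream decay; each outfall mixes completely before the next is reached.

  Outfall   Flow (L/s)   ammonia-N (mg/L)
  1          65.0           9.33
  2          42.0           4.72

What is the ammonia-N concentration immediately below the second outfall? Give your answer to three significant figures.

After outfall 1: Q = 2170 + 65.00 = 2235 L/s; C = (2170·0.1000 + 65.00·9.330)/2235 = 0.3684 mg/L.
After outfall 2: Q = 2235 + 42.00 = 2277 L/s; C = (2235·0.3684 + 42.00·4.720)/2277 = 0.4487 mg/L.

0.449 mg/L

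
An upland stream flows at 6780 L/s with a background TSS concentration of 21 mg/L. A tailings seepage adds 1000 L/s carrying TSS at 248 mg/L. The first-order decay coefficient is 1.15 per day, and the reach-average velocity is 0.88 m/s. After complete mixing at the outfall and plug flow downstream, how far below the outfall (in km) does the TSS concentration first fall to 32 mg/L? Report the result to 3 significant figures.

29.7 km

Conservation of mass: C = (6780·21.00 + 1000·248.0) / 7780 = 390400/7780 = 50.18 mg/L.
Set 50.18·exp(−k·t) = 32 → t = ln(50.18/32)/k = 33800 s = 9.388 h.
Distance = v·t = 0.88·33800 = 29740 m = 29.74 km.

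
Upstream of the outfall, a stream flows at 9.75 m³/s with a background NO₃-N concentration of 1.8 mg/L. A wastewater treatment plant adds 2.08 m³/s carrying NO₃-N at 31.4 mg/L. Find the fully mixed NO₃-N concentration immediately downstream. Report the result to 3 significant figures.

After mixing, C = (9.750·1.800 + 2.080·31.40) / 11.83 = 82.86/11.83 = 7.004 mg/L.

7.00 mg/L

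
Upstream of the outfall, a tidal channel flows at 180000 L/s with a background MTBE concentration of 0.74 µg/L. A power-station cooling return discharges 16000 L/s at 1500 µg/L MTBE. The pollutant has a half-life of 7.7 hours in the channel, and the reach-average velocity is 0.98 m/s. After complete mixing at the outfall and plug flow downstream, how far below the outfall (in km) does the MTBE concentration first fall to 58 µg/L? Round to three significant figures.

Flow-weighted average: C = (180000·0.7400 + 16000·1500) / 196000 = 24130000/196000 = 123.1 µg/L.
Half-life 7.7 h → k = ln 2 / 7.7 = 0.09002 h⁻¹ = 2.160 d⁻¹.
Set 123.1·exp(−k·t) = 58 → t = ln(123.1/58)/k = 30110 s = 8.363 h.
Distance = v·t = 0.98·30110 = 29500 m = 29.50 km.

29.5 km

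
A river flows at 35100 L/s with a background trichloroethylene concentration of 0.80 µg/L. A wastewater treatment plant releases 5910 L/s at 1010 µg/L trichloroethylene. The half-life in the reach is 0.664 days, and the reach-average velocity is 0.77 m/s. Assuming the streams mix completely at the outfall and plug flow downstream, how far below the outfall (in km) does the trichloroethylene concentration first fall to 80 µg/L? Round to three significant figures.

38.4 km

Mass balance: C = (35100·0.8000 + 5910·1010) / 41010 = 5997000/41010 = 146.2 µg/L.
Half-life 0.664 d → k = ln 2 / 0.664 = 1.044 d⁻¹.
Set 146.2·exp(−k·t) = 80 → t = ln(146.2/80)/k = 49930 s = 13.87 h.
Distance = v·t = 0.77·49930 = 38440 m = 38.44 km.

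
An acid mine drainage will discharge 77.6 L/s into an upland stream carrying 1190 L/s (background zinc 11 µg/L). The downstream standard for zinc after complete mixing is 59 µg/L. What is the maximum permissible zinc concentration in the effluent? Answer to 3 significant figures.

795 µg/L

At the limit, (Qr·Cr + Qe·Cₑ)/(Qr + Qe) = 59:
Cₑ = (1268·59 − 1190·11.00) / 77.60 = 795.1 µg/L.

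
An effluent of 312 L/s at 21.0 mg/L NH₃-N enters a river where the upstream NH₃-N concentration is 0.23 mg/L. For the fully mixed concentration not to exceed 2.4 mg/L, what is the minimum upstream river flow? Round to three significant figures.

2670 L/s

Set C_mix = 2.4: (Q·0.2300 + 312.0·21.00) / (Q + 312.0) = 2.4
→ Q = 312.0·(21.00 − 2.4)/(2.4 − 0.2300) = 2674 L/s.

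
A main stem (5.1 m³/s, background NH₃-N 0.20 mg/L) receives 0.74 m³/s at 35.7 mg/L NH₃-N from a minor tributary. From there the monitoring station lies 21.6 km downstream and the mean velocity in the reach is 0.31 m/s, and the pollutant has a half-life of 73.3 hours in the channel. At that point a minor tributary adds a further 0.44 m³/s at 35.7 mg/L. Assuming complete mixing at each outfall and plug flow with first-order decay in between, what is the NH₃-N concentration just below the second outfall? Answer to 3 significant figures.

6.14 mg/L

Conservation of mass: C = (5.100·0.2000 + 0.7400·35.70) / 5.840 = 27.44/5.840 = 4.698 mg/L; combined flow 5.840 m³/s.
Travel time t = 21.6·1000 / 0.31 = 69680 s = 19.35 h.
Half-life 73.3 h → k = ln 2 / 73.3 = 0.009456 h⁻¹ = 0.2270 d⁻¹.
Applying C = C₀e^(−kt): 4.698 × 0.8327 = 3.912 mg/L.
At the second outfall, C = (5.840·3.912 + 0.4400·35.70) / (5.840 + 0.4400) = 6.140 mg/L.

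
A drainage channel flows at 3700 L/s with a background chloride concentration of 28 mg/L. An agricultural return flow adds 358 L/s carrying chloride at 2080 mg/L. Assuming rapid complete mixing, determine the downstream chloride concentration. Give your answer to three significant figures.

Mixed concentration C = ΣQC/ΣQ = (3700·28.00 + 358.0·2080) / 4058 = 848200/4058 = 209.0 mg/L.

209 mg/L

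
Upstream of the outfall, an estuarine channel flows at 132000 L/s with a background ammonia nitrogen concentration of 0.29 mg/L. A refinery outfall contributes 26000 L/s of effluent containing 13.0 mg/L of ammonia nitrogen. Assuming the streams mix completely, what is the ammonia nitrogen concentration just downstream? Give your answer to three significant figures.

Flow-weighted average: C = (132000·0.2900 + 26000·13.00) / 158000 = 376300/158000 = 2.382 mg/L.

2.38 mg/L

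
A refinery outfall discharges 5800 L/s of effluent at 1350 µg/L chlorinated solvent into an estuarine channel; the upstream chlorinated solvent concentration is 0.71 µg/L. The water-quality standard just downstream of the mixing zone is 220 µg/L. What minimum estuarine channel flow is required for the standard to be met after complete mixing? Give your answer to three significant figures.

Set C_mix = 220: (Q·0.7100 + 5800·1350) / (Q + 5800) = 220
→ Q = 5800·(1350 − 220)/(220 − 0.7100) = 29890 L/s.

29900 L/s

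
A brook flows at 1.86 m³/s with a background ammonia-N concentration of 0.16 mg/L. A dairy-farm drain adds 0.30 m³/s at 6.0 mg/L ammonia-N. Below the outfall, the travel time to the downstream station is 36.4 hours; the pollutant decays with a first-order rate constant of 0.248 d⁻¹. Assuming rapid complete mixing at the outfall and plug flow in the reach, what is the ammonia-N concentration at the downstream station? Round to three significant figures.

0.667 mg/L

Mass balance: C = (1.860·0.1600 + 0.3000·6.000) / 2.160 = 2.098/2.160 = 0.9711 mg/L.
Decay over the reach: 0.9711·exp(−kt) = 0.9711·0.6865 = 0.6667 mg/L.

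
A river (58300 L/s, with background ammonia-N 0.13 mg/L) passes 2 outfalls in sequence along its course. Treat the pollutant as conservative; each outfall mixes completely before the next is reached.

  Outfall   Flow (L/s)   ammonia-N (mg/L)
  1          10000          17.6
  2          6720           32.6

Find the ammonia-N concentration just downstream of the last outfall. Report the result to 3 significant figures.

5.37 mg/L

Below outfall 1: Q → 68300 L/s, C = (58300·0.1300 + 10000·17.60)/68300 = 2.688 mg/L.
Below outfall 2: Q → 75020 L/s, C = (68300·2.688 + 6720·32.60)/75020 = 5.367 mg/L.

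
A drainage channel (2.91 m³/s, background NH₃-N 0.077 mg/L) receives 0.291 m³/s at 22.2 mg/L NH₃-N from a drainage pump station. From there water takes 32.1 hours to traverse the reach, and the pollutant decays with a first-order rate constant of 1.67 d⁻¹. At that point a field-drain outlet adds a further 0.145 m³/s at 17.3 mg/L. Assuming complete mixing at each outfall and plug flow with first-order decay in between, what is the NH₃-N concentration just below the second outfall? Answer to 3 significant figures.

0.964 mg/L

Mass balance: C = (2.910·0.07700 + 0.2910·22.20) / 3.201 = 6.684/3.201 = 2.088 mg/L; combined flow 3.201 m³/s.
After decay, C = 2.088 × e^(−kt) = 2.088 × 0.1071 = 0.2237 mg/L.
Second outfall: C = (3.201·0.2237 + 0.1450·17.30)/3.346 = 0.9637 mg/L.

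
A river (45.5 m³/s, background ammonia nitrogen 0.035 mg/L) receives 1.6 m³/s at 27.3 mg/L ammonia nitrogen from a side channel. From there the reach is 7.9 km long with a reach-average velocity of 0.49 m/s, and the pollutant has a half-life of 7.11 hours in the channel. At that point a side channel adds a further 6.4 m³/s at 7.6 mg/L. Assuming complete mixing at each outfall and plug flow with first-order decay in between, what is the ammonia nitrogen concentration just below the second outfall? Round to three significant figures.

Mass balance: C = (45.50·0.03500 + 1.600·27.30) / 47.10 = 45.27/47.10 = 0.9612 mg/L; combined flow 47.10 m³/s.
Travel time t = 7.9·1000 / 0.49 = 16120 s = 4.478 h.
Half-life 7.11 h → k = ln 2 / 7.11 = 0.09749 h⁻¹ = 2.340 d⁻¹.
Decay over the reach: 0.9612·exp(−kt) = 0.9612·0.6462 = 0.6212 mg/L.
At the second outfall, C = (47.10·0.6212 + 6.400·7.600) / (47.10 + 6.400) = 1.456 mg/L.

1.46 mg/L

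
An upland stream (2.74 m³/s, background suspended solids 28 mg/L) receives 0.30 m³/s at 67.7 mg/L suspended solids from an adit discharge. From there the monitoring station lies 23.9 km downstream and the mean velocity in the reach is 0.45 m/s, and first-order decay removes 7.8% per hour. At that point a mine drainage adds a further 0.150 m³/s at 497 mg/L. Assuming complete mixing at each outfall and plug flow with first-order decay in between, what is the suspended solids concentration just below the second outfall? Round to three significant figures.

After mixing, C = (2.740·28.00 + 0.3000·67.70) / 3.040 = 97.03/3.040 = 31.92 mg/L; combined flow 3.040 m³/s.
Travel time t = 23.9·1000 / 0.45 = 53110 s = 14.75 h.
7.8%/h lost → k = −ln(1 − 0.078) = 0.08121 h⁻¹.
Decay over the reach: 31.92·exp(−kt) = 31.92·0.3018 = 9.632 mg/L.
Second outfall: C = (3.040·9.632 + 0.1500·497.0)/3.190 = 32.55 mg/L.

32.5 mg/L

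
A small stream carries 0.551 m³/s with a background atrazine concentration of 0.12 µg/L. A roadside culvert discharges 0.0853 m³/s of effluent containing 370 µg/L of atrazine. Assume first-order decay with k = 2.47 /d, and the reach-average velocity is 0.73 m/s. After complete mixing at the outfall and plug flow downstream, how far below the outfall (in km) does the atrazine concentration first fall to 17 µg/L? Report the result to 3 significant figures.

27.4 km

Mixed concentration C = ΣQC/ΣQ = (0.5510·0.1200 + 0.08530·370.0) / 0.6363 = 31.63/0.6363 = 49.70 µg/L.
Set 49.70·exp(−k·t) = 17 → t = ln(49.70/17)/k = 37530 s = 10.42 h.
Distance = v·t = 0.73·37530 = 27400 m = 27.40 km.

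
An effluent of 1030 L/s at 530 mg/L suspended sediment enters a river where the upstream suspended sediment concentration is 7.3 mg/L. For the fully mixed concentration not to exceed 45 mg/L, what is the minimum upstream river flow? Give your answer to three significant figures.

Set C_mix = 45: (Q·7.300 + 1030·530.0) / (Q + 1030) = 45
→ Q = 1030·(530.0 − 45)/(45 − 7.300) = 13250 L/s.

13300 L/s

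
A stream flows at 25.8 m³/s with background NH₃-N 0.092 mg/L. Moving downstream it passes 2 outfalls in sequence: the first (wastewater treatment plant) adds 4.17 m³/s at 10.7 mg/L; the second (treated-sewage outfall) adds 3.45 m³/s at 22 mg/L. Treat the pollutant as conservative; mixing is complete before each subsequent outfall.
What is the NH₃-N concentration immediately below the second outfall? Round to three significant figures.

After outfall 1: Q = 25.80 + 4.170 = 29.97 m³/s; C = (25.80·0.09200 + 4.170·10.70)/29.97 = 1.568 mg/L.
After outfall 2: Q = 29.97 + 3.450 = 33.42 m³/s; C = (29.97·1.568 + 3.450·22.00)/33.42 = 3.677 mg/L.

3.68 mg/L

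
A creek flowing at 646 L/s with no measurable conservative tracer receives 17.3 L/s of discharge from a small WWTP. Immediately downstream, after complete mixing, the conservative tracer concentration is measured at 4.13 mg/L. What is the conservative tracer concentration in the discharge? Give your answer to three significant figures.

Mass balance: 646.0·0 + 17.30·Cₑ = 663.3·4.130
→ Cₑ = (663.3·4.130 − 646.0·0) / 17.30 = 158.3 mg/L.

158 mg/L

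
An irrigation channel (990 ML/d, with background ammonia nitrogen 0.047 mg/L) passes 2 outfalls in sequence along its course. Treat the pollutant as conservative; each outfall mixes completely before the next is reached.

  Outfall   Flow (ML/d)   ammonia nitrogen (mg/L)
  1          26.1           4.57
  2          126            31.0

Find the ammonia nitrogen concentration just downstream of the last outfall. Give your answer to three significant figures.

3.57 mg/L

After outfall 1: Q = 990.0 + 26.10 = 1016 ML/d; C = (990.0·0.04700 + 26.10·4.570)/1016 = 0.1632 mg/L.
After outfall 2: Q = 1016 + 126.0 = 1142 ML/d; C = (1016·0.1632 + 126.0·31.00)/1142 = 3.565 mg/L.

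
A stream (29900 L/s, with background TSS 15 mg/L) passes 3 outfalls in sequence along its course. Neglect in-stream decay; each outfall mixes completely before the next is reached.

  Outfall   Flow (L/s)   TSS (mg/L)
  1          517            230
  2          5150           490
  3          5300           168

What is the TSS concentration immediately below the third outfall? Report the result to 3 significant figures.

Outfall 1: combined Q = 30420 L/s; C = (29900·15.00 + 517.0·230.0)/30420 = 18.65 mg/L.
Outfall 2: combined Q = 35570 L/s; C = (30420·18.65 + 5150·490.0)/35570 = 86.90 mg/L.
Outfall 3: combined Q = 40870 L/s; C = (35570·86.90 + 5300·168.0)/40870 = 97.42 mg/L.

97.4 mg/L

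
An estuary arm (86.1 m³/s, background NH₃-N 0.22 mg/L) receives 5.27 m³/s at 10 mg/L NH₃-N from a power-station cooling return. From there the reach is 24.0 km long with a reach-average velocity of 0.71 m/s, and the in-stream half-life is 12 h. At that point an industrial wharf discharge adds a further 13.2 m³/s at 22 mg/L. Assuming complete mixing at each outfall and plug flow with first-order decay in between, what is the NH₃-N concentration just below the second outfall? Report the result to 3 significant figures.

After mixing, C = (86.10·0.2200 + 5.270·10.00) / 91.37 = 71.64/91.37 = 0.7841 mg/L; combined flow 91.37 m³/s.
Travel time t = 24.0·1000 / 0.71 = 33800 s = 9.390 h.
Half-life 12 h → k = ln 2 / 12 = 0.05776 h⁻¹ = 1.386 d⁻¹.
Decay over the reach: 0.7841·exp(−kt) = 0.7841·0.5814 = 0.4558 mg/L.
At the second outfall, C = (91.37·0.4558 + 13.20·22.00) / (91.37 + 13.20) = 3.175 mg/L.

3.18 mg/L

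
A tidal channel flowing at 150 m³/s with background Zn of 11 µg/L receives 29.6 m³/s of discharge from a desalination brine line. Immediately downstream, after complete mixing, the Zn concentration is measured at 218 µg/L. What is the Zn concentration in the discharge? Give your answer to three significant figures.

Mass balance: 150.0·11.00 + 29.60·Cₑ = 179.6·218.0
→ Cₑ = (179.6·218.0 − 150.0·11.00) / 29.60 = 1267 µg/L.

1270 µg/L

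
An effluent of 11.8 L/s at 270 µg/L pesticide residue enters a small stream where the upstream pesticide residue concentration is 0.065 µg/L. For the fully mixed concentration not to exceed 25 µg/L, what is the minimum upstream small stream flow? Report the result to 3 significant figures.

116 L/s

Set C_mix = 25: (Q·0.06500 + 11.80·270.0) / (Q + 11.80) = 25
→ Q = 11.80·(270.0 − 25)/(25 − 0.06500) = 115.9 L/s.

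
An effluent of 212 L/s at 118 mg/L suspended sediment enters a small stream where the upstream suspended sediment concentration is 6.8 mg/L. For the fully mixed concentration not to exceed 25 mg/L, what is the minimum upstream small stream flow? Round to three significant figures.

Set C_mix = 25: (Q·6.800 + 212.0·118.0) / (Q + 212.0) = 25
→ Q = 212.0·(118.0 − 25)/(25 − 6.800) = 1083 L/s.

1080 L/s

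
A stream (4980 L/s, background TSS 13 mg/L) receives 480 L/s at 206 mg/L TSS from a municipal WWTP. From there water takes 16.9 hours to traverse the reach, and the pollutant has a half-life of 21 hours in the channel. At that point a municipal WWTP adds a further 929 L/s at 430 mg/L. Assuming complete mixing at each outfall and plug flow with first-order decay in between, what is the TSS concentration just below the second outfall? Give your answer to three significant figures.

77.2 mg/L

Flow-weighted average: C = (4980·13.00 + 480.0·206.0) / 5460 = 163600/5460 = 29.97 mg/L; combined flow 5460 L/s.
Half-life 21 h → k = ln 2 / 21 = 0.03301 h⁻¹ = 0.7922 d⁻¹.
After decay, C = 29.97 × e^(−kt) = 29.97 × 0.5725 = 17.15 mg/L.
Second outfall: C = (5460·17.15 + 929.0·430.0)/6389 = 77.19 mg/L.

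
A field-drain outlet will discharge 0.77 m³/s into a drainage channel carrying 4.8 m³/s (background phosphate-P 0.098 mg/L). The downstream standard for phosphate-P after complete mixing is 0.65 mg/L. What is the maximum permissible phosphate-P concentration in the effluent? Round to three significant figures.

At the limit, (Qr·Cr + Qe·Cₑ)/(Qr + Qe) = 0.65:
Cₑ = (5.570·0.65 − 4.800·0.09800) / 0.7700 = 4.091 mg/L.

4.09 mg/L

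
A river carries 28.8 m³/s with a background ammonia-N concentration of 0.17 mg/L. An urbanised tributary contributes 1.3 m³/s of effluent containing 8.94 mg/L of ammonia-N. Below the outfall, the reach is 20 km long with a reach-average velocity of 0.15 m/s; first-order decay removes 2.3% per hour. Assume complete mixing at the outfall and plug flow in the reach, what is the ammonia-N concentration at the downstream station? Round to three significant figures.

0.232 mg/L

Conservation of mass: C = (28.80·0.1700 + 1.300·8.940) / 30.10 = 16.52/30.10 = 0.5488 mg/L.
Travel time t = 20·1000 / 0.15 = 133300 s = 37.04 h.
2.3%/h lost → k = −ln(1 − 0.023) = 0.02327 h⁻¹.
Applying C = C₀e^(−kt): 0.5488 × 0.4224 = 0.2318 mg/L.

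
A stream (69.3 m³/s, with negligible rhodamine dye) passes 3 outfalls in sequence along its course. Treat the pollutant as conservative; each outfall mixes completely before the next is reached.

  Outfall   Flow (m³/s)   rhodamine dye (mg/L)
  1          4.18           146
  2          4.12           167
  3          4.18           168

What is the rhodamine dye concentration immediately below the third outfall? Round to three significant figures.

Outfall 1: combined Q = 73.48 m³/s; C = (69.30·0 + 4.180·146.0)/73.48 = 8.305 mg/L.
Outfall 2: combined Q = 77.60 m³/s; C = (73.48·8.305 + 4.120·167.0)/77.60 = 16.73 mg/L.
Outfall 3: combined Q = 81.78 m³/s; C = (77.60·16.73 + 4.180·168.0)/81.78 = 24.46 mg/L.

24.5 mg/L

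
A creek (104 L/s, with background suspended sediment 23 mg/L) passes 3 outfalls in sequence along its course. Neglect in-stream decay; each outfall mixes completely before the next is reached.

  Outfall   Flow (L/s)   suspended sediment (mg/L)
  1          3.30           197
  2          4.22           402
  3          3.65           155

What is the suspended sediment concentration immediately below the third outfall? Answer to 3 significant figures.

Outfall 1: combined Q = 107.3 L/s; C = (104.0·23.00 + 3.300·197.0)/107.3 = 28.35 mg/L.
Outfall 2: combined Q = 111.5 L/s; C = (107.3·28.35 + 4.220·402.0)/111.5 = 42.49 mg/L.
Outfall 3: combined Q = 115.2 L/s; C = (111.5·42.49 + 3.650·155.0)/115.2 = 46.06 mg/L.

46.1 mg/L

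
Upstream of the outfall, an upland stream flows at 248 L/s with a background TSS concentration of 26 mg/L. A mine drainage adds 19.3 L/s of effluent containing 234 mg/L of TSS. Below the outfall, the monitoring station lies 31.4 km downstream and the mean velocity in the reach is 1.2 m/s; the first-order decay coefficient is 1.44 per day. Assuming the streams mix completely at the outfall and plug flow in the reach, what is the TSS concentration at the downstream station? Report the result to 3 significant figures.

26.5 mg/L

Flow-weighted average: C = (248.0·26.00 + 19.30·234.0) / 267.3 = 10960/267.3 = 41.02 mg/L.
Travel time t = 31.4·1000 / 1.2 = 26170 s = 7.269 h.
Decay over the reach: 41.02·exp(−kt) = 41.02·0.6465 = 26.52 mg/L.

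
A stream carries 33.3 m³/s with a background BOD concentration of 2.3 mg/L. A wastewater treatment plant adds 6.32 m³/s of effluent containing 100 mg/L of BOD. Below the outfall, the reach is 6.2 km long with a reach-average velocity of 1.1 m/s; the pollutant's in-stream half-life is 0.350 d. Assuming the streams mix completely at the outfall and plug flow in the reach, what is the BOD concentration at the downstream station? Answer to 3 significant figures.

Conservation of mass: C = (33.30·2.300 + 6.320·100.0) / 39.62 = 708.6/39.62 = 17.88 mg/L.
Travel time t = 6.2·1000 / 1.1 = 5636 s = 1.566 h.
Half-life 0.350 d → k = ln 2 / 0.350 = 1.980 d⁻¹.
First-order decay: C = 17.88·exp(−k·t) = 17.88·0.8788 = 15.72 mg/L.

15.7 mg/L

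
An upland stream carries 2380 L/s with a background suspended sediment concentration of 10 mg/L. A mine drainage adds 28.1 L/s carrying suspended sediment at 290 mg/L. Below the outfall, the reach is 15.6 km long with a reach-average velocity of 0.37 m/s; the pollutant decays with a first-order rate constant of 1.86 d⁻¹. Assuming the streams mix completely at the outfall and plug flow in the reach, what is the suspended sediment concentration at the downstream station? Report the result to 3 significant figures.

After mixing, C = (2380·10.00 + 28.10·290.0) / 2408 = 31950/2408 = 13.27 mg/L.
Travel time t = 15.6·1000 / 0.37 = 42160 s = 11.71 h.
Applying C = C₀e^(−kt): 13.27 × 0.4035 = 5.353 mg/L.

5.35 mg/L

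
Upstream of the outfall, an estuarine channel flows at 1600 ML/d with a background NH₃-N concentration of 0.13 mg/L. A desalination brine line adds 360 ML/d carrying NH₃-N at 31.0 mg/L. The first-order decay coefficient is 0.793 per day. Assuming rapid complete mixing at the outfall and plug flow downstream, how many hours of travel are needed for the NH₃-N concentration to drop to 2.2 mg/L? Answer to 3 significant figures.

29.3 h

Flow-weighted average: C = (1600·0.1300 + 360.0·31.00) / 1960 = 11370/1960 = 5.800 mg/L.
5.800·exp(−k·t) = 2.2 → t = ln(5.800/2.2)/k = 105600 s = 29.34 h.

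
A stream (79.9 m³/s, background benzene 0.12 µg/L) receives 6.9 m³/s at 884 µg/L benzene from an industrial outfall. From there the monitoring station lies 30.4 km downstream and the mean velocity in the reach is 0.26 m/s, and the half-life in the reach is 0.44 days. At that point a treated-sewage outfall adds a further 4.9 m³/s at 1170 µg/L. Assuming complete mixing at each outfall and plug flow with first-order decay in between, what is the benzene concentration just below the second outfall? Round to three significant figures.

70.4 µg/L

After mixing, C = (79.90·0.1200 + 6.900·884.0) / 86.80 = 6109/86.80 = 70.38 µg/L; combined flow 86.80 m³/s.
Travel time t = 30.4·1000 / 0.26 = 116900 s = 32.48 h.
Half-life 0.44 d → k = ln 2 / 0.44 = 1.575 d⁻¹.
First-order decay: C = 70.38·exp(−k·t) = 70.38·0.1186 = 8.348 µg/L.
At the second outfall, C = (86.80·8.348 + 4.900·1170) / (86.80 + 4.900) = 70.42 µg/L.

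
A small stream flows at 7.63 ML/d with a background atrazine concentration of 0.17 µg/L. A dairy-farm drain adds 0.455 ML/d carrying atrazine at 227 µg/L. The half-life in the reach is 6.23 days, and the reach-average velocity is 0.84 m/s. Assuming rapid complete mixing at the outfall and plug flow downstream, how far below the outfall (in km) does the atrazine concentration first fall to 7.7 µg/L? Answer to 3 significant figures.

After mixing, C = (7.630·0.1700 + 0.4550·227.0) / 8.085 = 104.6/8.085 = 12.94 µg/L.
Half-life 6.23 d → k = ln 2 / 6.23 = 0.1113 d⁻¹.
Set 12.94·exp(−k·t) = 7.7 → t = ln(12.94/7.7)/k = 402800 s = 111.9 h.
Distance = v·t = 0.84·402800 = 338400 m = 338.4 km.

338 km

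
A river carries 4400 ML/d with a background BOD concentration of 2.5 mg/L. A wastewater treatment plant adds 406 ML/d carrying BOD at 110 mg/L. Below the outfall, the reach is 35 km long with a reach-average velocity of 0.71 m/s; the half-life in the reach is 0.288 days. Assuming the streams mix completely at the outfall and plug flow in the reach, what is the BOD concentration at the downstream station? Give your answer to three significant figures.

2.93 mg/L

Mass balance: C = (4400·2.500 + 406.0·110.0) / 4806 = 55660/4806 = 11.58 mg/L.
Travel time t = 35·1000 / 0.71 = 49300 s = 13.69 h.
Half-life 0.288 d → k = ln 2 / 0.288 = 2.407 d⁻¹.
Decay over the reach: 11.58·exp(−kt) = 11.58·0.2533 = 2.934 mg/L.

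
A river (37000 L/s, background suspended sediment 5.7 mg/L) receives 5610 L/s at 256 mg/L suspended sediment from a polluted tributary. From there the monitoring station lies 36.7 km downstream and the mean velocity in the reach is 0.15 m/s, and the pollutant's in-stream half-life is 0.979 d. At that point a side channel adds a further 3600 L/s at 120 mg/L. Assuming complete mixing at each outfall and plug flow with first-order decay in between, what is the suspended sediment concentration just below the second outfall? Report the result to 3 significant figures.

After mixing, C = (37000·5.700 + 5610·256.0) / 42610 = 1647000/42610 = 38.65 mg/L; combined flow 42610 L/s.
Travel time t = 36.7·1000 / 0.15 = 244700 s = 67.96 h.
Half-life 0.979 d → k = ln 2 / 0.979 = 0.7080 d⁻¹.
First-order decay: C = 38.65·exp(−k·t) = 38.65·0.1347 = 5.205 mg/L.
At the second outfall, C = (42610·5.205 + 3600·120.0) / (42610 + 3600) = 14.15 mg/L.

14.1 mg/L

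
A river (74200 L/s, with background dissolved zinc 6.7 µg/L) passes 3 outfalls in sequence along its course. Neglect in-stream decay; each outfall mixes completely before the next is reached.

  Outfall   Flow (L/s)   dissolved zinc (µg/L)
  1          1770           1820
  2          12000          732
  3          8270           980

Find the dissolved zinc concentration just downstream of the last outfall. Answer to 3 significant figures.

Outfall 1: combined Q = 75970 L/s; C = (74200·6.700 + 1770·1820)/75970 = 48.95 µg/L.
Outfall 2: combined Q = 87970 L/s; C = (75970·48.95 + 12000·732.0)/87970 = 142.1 µg/L.
Outfall 3: combined Q = 96240 L/s; C = (87970·142.1 + 8270·980.0)/96240 = 214.1 µg/L.

214 µg/L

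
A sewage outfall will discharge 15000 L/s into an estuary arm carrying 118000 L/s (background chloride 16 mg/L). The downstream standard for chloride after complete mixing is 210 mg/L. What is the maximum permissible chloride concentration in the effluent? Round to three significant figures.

1740 mg/L

At the limit, (Qr·Cr + Qe·Cₑ)/(Qr + Qe) = 210:
Cₑ = (133000·210 − 118000·16.00) / 15000 = 1736 mg/L.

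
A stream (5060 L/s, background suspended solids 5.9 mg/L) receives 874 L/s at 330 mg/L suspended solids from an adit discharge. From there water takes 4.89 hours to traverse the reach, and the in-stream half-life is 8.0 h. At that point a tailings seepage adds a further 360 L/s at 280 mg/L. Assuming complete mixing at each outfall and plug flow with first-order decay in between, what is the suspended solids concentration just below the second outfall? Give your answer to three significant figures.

49.1 mg/L

Mixed concentration C = ΣQC/ΣQ = (5060·5.900 + 874.0·330.0) / 5934 = 318300/5934 = 53.64 mg/L; combined flow 5934 L/s.
Half-life 8.0 h → k = ln 2 / 8.0 = 0.08664 h⁻¹ = 2.079 d⁻¹.
First-order decay: C = 53.64·exp(−k·t) = 53.64·0.6546 = 35.11 mg/L.
Second outfall: C = (5934·35.11 + 360.0·280.0)/6294 = 49.12 mg/L.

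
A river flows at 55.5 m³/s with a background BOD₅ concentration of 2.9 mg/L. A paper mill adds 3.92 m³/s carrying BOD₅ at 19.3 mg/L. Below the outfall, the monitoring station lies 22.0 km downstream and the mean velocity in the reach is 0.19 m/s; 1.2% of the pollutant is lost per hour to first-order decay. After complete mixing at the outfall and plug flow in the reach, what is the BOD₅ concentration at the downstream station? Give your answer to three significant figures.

Mass balance: C = (55.50·2.900 + 3.920·19.30) / 59.42 = 236.6/59.42 = 3.982 mg/L.
Travel time t = 22.0·1000 / 0.19 = 115800 s = 32.16 h.
1.2%/h lost → k = −ln(1 − 0.012) = 0.01207 h⁻¹.
First-order decay: C = 3.982·exp(−k·t) = 3.982·0.6782 = 2.701 mg/L.

2.70 mg/L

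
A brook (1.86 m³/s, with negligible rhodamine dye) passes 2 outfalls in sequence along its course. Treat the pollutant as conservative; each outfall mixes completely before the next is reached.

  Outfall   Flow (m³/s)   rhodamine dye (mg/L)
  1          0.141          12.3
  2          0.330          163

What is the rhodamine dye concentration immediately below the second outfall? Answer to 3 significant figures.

Outfall 1: combined Q = 2.001 m³/s; C = (1.860·0 + 0.1410·12.30)/2.001 = 0.8667 mg/L.
Outfall 2: combined Q = 2.331 m³/s; C = (2.001·0.8667 + 0.3300·163.0)/2.331 = 23.82 mg/L.

23.8 mg/L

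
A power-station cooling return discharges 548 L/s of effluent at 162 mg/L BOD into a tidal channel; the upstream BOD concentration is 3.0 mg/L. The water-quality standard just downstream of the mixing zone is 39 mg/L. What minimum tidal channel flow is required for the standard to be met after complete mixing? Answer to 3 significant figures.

Set C_mix = 39: (Q·3.000 + 548.0·162.0) / (Q + 548.0) = 39
→ Q = 548.0·(162.0 − 39)/(39 − 3.000) = 1872 L/s.

1870 L/s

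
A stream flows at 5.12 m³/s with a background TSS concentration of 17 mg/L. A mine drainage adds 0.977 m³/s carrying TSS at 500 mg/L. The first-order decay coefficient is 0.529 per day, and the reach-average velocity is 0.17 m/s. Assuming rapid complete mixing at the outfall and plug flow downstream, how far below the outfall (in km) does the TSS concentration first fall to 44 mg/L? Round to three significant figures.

21.2 km

Mixed concentration C = ΣQC/ΣQ = (5.120·17.00 + 0.9770·500.0) / 6.097 = 575.5/6.097 = 94.40 mg/L.
Set 94.40·exp(−k·t) = 44 → t = ln(94.40/44)/k = 124700 s = 34.63 h.
Distance = v·t = 0.17·124700 = 21190 m = 21.19 km.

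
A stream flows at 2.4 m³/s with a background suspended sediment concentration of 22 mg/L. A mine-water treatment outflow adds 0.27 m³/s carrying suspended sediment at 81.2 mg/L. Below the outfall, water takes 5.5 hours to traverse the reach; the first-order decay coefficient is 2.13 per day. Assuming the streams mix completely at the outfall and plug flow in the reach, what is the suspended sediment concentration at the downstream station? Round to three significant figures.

Mixed concentration C = ΣQC/ΣQ = (2.400·22.00 + 0.2700·81.20) / 2.670 = 74.72/2.670 = 27.99 mg/L.
After decay, C = 27.99 × e^(−kt) = 27.99 × 0.6138 = 17.18 mg/L.

17.2 mg/L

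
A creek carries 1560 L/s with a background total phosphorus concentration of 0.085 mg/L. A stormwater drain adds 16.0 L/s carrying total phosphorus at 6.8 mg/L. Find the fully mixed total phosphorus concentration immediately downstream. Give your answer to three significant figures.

Mixed concentration C = ΣQC/ΣQ = (1560·0.08500 + 16.00·6.800) / 1576 = 241.4/1576 = 0.1532 mg/L.

0.153 mg/L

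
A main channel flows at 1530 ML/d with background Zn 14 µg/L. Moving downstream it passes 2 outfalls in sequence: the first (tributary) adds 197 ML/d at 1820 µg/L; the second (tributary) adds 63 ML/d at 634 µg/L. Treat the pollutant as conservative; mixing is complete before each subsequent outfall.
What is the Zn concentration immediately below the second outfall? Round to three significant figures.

235 µg/L

After outfall 1: Q = 1530 + 197.0 = 1727 ML/d; C = (1530·14.00 + 197.0·1820)/1727 = 220.0 µg/L.
After outfall 2: Q = 1727 + 63.00 = 1790 ML/d; C = (1727·220.0 + 63.00·634.0)/1790 = 234.6 µg/L.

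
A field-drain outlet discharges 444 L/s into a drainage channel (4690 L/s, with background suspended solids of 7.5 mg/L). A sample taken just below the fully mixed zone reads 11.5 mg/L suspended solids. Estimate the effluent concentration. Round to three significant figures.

Mass balance: 4690·7.500 + 444.0·Cₑ = 5134·11.50
→ Cₑ = (5134·11.50 − 4690·7.500) / 444.0 = 53.75 mg/L.

53.8 mg/L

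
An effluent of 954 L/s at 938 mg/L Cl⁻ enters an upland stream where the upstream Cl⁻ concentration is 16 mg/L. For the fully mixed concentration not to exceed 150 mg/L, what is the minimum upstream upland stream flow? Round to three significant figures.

Set C_mix = 150: (Q·16.00 + 954.0·938.0) / (Q + 954.0) = 150
→ Q = 954.0·(938.0 − 150)/(150 − 16.00) = 5610 L/s.

5610 L/s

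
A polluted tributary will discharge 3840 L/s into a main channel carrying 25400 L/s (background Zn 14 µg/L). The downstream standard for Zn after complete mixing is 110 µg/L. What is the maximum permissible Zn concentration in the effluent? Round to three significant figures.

At the limit, (Qr·Cr + Qe·Cₑ)/(Qr + Qe) = 110:
Cₑ = (29240·110 − 25400·14.00) / 3840 = 745.0 µg/L.

745 µg/L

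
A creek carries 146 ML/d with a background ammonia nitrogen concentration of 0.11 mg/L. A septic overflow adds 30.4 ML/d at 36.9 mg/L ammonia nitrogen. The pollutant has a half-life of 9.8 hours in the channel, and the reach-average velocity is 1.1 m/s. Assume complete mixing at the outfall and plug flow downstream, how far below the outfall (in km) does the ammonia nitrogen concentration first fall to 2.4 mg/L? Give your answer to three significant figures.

Mixed concentration C = ΣQC/ΣQ = (146.0·0.1100 + 30.40·36.90) / 176.4 = 1138/176.4 = 6.450 mg/L.
Half-life 9.8 h → k = ln 2 / 9.8 = 0.07073 h⁻¹ = 1.698 d⁻¹.
Set 6.450·exp(−k·t) = 2.4 → t = ln(6.450/2.4)/k = 50320 s = 13.98 h.
Distance = v·t = 1.1·50320 = 55350 m = 55.35 km.

55.4 km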